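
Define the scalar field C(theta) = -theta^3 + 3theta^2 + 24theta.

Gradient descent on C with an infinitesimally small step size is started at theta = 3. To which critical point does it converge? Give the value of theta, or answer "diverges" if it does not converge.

-2

C'(theta) = -3(theta - 4)(theta + 2), so C'(3) = 15.
Gradient descent moves in the -C' direction, i.e. theta is decreasing.
The nearest critical point in that direction is theta = -2, where C'' = 18 > 0 (a local minimum). The iterate converges there.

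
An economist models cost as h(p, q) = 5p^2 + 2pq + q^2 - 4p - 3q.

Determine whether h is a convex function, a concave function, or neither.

convex

h is quadratic, so its Hessian is the constant matrix H = [[10, 2], [2, 2]].
det(H) = 16, tr(H) = 12.
det(H) > 0 and tr(H) > 0, so H is positive definite everywhere: convex.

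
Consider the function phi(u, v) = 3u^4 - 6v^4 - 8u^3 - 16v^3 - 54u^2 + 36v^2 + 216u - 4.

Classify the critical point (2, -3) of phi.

local maximum

The mixed partial ∂²phi/∂u∂v is 0, so the Hessian at any point is diag(phi_uu, phi_vv) = diag(12(3u^2 - 4u - 9), 24(-3v^2 - 4v + 3)).
At (2, -3): H = diag(-60, -288).
Both eigenvalues are negative, so H is negative definite: a local maximum.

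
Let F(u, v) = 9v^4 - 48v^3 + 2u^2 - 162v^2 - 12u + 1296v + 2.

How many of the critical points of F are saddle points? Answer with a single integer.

1

F separates as a function of u plus a function of v, so ∇F=0 decouples.
∂F/∂u = 4(u - 3) = 0 at u ∈ {3}; ∂F/∂v = 36(v - 4)(v - 3)(v + 3) = 0 at v ∈ {-3, 3, 4}.
The Hessian is diagonal: diag(F_uu, F_vv). Second derivatives: F_uu(3)=4; F_vv(-3)=1512, F_vv(3)=-216, F_vv(4)=252.
Saddle points occur where the two diagonal entries have opposite signs: (3, 3). Count: 1.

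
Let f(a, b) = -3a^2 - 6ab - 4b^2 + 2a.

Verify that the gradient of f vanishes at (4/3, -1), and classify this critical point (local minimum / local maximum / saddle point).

local maximum

∇f = (-6a - 6b + 2, -6a - 8b); substituting (4/3, -1) gives ∇f = (0, 0), so (4/3, -1) is indeed a critical point.
The Hessian of f is constant: H = [[-6, -6], [-6, -8]].
det(H) = (-6)·(-8) − (-6)² = 12.
det(H) > 0 and tr(H) = -14 < 0, so H is negative definite and the point is a local maximum.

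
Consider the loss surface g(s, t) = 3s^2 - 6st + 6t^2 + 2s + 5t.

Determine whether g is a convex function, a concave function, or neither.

convex

g is quadratic, so its Hessian is the constant matrix H = [[6, -6], [-6, 12]].
det(H) = 36, tr(H) = 18.
det(H) > 0 and tr(H) > 0, so H is positive definite everywhere: convex.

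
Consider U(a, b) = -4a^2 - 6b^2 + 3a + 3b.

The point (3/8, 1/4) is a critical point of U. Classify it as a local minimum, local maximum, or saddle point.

The Hessian of U is constant: H = [[-8, 0], [0, -12]].
det(H) = (-8)·(-12) − 0² = 96.
det(H) > 0 and tr(H) = -20 < 0, so H is negative definite and the point is a local maximum.

local maximum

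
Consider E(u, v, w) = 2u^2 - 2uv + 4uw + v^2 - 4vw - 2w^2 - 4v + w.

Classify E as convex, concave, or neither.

E is quadratic, so its Hessian is the constant matrix H = [[4, -2, 4], [-2, 2, -4], [4, -4, -4]].
Leading principal minors: 4, 4, -48.
Neither pattern holds ⇒ H is indefinite ⇒ neither convex nor concave.

neither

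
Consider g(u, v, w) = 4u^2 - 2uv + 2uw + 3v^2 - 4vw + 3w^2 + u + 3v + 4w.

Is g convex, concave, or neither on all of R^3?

convex

g is quadratic, so its Hessian is the constant matrix H = [[8, -2, 2], [-2, 6, -4], [2, -4, 6]].
Leading principal minors: 8, 44, 144.
All positive ⇒ H ≻ 0 ⇒ convex.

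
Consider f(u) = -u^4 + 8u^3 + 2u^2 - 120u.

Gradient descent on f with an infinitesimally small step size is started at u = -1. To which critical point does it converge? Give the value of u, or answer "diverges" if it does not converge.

3

f'(u) = -4(u - 5)(u - 3)(u + 2), so f'(-1) = -96.
Gradient descent moves in the -f' direction, i.e. u is increasing.
The nearest critical point in that direction is u = 3, where f'' = 40 > 0 (a local minimum). The iterate converges there.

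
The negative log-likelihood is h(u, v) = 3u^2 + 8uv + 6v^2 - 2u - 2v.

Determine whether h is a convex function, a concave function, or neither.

convex

h is quadratic, so its Hessian is the constant matrix H = [[6, 8], [8, 12]].
det(H) = 8, tr(H) = 18.
det(H) > 0 and tr(H) > 0, so H is positive definite everywhere: convex.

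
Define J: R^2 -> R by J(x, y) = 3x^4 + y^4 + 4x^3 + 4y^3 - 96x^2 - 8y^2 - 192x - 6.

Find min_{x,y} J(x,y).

-1414

J(x,y) separates as P(x) + Q(y) − 6, so its minimum is min P + min Q − 6.
P'(x) = 12(x - 4)(x + 1)(x + 4) vanishes at x ∈ {-4, -1, 4}; Q'(y) = 4y(y - 1)(y + 4) vanishes at y ∈ {-4, 0, 1}.
Local minima of P (where P''>0): P(-4)=-256, P(4)=-1280. Local minima of Q: Q(-4)=-128, Q(1)=-3.
So the global minimum of J is P(4) + Q(-4) − 6 = -1280 − 128 − 6 = -1414, attained at (4, -4).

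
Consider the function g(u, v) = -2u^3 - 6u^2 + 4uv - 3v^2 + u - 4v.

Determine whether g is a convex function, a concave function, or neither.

The term -2u^3 is cubic, so the Hessian is not constant.
∂²g/∂u² = -12u - 12, which takes both signs as u varies (negative for sufficiently large u). A diagonal entry of the Hessian changing sign means the Hessian is neither positive- nor negative-semidefinite on all of R^2.

neither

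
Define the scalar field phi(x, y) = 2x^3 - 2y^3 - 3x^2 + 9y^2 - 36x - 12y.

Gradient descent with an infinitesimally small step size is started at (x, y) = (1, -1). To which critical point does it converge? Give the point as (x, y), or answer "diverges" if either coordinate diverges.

phi is separable, so gradient descent decouples: x follows -∂phi/∂x, y follows -∂phi/∂y.
∂phi/∂x = 6(x - 3)(x + 2); at x=1 this is -36, so x increases.
∂phi/∂y = -6(y - 2)(y - 1); at y=-1 this is -36, so y increases.
x converges to its nearest critical value 3 (a local min of the x-part); y converges to 1. The iterate converges to (3, 1).

(3, 1)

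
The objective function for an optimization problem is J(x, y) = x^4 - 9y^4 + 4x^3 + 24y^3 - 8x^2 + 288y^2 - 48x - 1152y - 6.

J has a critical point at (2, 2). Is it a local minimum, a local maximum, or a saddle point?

The mixed partial ∂²J/∂x∂y is 0, so the Hessian at any point is diag(J_xx, J_yy) = diag(4(3x^2 + 6x - 4), 36(-3y^2 + 4y + 16)).
At (2, 2): H = diag(80, 432).
Both eigenvalues are positive, so H is positive definite: a local minimum.

local minimum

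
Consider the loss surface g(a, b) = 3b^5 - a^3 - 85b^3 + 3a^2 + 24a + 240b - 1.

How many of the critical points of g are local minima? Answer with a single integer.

2

g separates as a function of a plus a function of b, so ∇g=0 decouples.
∂g/∂a = -3(a - 4)(a + 2) = 0 at a ∈ {-2, 4}; ∂g/∂b = 15(b - 4)(b - 1)(b + 1)(b + 4) = 0 at b ∈ {-4, -1, 1, 4}.
The Hessian is diagonal: diag(g_aa, g_bb). Second derivatives: g_aa(-2)=18, g_aa(4)=-18; g_bb(-4)=-1800, g_bb(-1)=450, g_bb(1)=-450, g_bb(4)=1800.
Local minima occur where both diagonal entries positive: (-2, -1), (-2, 4). Count: 2.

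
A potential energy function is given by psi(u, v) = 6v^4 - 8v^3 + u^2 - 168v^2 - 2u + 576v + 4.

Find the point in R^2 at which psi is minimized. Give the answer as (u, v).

(1, -4)

psi(u,v) separates as P(u) + Q(v) + 4, so its minimum is min P + min Q + 4.
P'(u) = 2u - 2 vanishes at u ∈ {1}; Q'(v) = 24(v - 3)(v - 2)(v + 4) vanishes at v ∈ {-4, 2, 3}.
Local minima of P (where P''>0): P(1)=-1. Local minima of Q: Q(-4)=-2944, Q(3)=486.
So the global minimum of psi is P(1) + Q(-4) + 4 = -1 − 2944 + 4 = -2941, attained at (1, -4).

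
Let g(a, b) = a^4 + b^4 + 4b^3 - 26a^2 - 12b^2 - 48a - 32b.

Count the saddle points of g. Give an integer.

g separates as a function of a plus a function of b, so ∇g=0 decouples.
∂g/∂a = 4(a - 4)(a + 1)(a + 3) = 0 at a ∈ {-3, -1, 4}; ∂g/∂b = 4(b - 2)(b + 1)(b + 4) = 0 at b ∈ {-4, -1, 2}.
The Hessian is diagonal: diag(g_aa, g_bb). Second derivatives: g_aa(-3)=56, g_aa(-1)=-40, g_aa(4)=140; g_bb(-4)=72, g_bb(-1)=-36, g_bb(2)=72.
Saddle points occur where the two diagonal entries have opposite signs: (-3, -1), (-1, -4), (-1, 2), (4, -1). Count: 4.

4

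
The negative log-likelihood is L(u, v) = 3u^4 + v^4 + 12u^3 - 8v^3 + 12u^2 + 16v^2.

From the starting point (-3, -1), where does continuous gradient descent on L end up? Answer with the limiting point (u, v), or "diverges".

(-2, 0)

L is separable, so gradient descent decouples: u follows -∂L/∂u, v follows -∂L/∂v.
∂L/∂u = 12u(u + 1)(u + 2); at u=-3 this is -72, so u increases.
∂L/∂v = 4v(v - 4)(v - 2); at v=-1 this is -60, so v increases.
u converges to its nearest critical value -2 (a local min of the u-part); v converges to 0. The iterate converges to (-2, 0).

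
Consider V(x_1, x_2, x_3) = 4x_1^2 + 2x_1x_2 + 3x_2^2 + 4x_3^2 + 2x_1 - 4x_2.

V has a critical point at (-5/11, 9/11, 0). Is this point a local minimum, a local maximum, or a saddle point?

local minimum

The Hessian is constant: H = [[8, 2, 0], [2, 6, 0], [0, 0, 8]].
Leading principal minors: Δ₁ = 8, Δ₂ = 44, Δ₃ = 352.
All leading minors are positive, so H is positive definite: a local minimum.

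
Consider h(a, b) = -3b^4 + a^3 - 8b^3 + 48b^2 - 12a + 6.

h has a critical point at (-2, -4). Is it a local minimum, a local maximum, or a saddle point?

local maximum

The mixed partial ∂²h/∂a∂b is 0, so the Hessian at any point is diag(h_aa, h_bb) = diag(6a, 12(-3b^2 - 4b + 8)).
At (-2, -4): H = diag(-12, -288).
Both eigenvalues are negative, so H is negative definite: a local maximum.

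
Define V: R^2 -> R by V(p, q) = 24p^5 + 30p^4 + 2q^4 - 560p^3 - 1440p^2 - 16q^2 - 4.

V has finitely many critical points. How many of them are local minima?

4

V separates as a function of p plus a function of q, so ∇V=0 decouples.
∂V/∂p = 120p(p - 4)(p + 2)(p + 3) = 0 at p ∈ {-3, -2, 0, 4}; ∂V/∂q = 8q(q - 2)(q + 2) = 0 at q ∈ {-2, 0, 2}.
The Hessian is diagonal: diag(V_pp, V_qq). Second derivatives: V_pp(-3)=-2520, V_pp(-2)=1440, V_pp(0)=-2880, V_pp(4)=20160; V_qq(-2)=64, V_qq(0)=-32, V_qq(2)=64.
Local minima occur where both diagonal entries positive: (-2, -2), (-2, 2), (4, -2), (4, 2). Count: 4.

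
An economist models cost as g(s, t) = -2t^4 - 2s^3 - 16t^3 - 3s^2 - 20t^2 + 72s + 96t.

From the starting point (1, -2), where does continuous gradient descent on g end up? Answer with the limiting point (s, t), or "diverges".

(-4, -3)

g is separable, so gradient descent decouples: s follows -∂g/∂s, t follows -∂g/∂t.
∂g/∂s = -6(s - 3)(s + 4); at s=1 this is 60, so s decreases.
∂g/∂t = -8(t - 1)(t + 3)(t + 4); at t=-2 this is 48, so t decreases.
s converges to its nearest critical value -4 (a local min of the s-part); t converges to -3. The iterate converges to (-4, -3).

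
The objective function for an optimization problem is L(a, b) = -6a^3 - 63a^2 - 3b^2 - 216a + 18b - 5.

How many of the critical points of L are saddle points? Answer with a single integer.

1

L separates as a function of a plus a function of b, so ∇L=0 decouples.
∂L/∂a = -18(a + 3)(a + 4) = 0 at a ∈ {-4, -3}; ∂L/∂b = -6(b - 3) = 0 at b ∈ {3}.
The Hessian is diagonal: diag(L_aa, L_bb). Second derivatives: L_aa(-4)=18, L_aa(-3)=-18; L_bb(3)=-6.
Saddle points occur where the two diagonal entries have opposite signs: (-4, 3). Count: 1.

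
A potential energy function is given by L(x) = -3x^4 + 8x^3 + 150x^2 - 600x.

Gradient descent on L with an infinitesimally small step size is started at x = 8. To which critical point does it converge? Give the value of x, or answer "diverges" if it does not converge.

L'(x) = -12(x - 5)(x - 2)(x + 5), so L'(8) = -2808.
Gradient descent moves in the -L' direction, i.e. x is increasing.
There is no critical point above x=8, and L' keeps the same sign, so the iterate runs off to +∞.

diverges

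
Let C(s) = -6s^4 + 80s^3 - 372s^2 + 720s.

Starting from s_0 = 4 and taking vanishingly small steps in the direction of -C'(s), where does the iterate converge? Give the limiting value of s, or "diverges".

C'(s) = -24(s - 5)(s - 3)(s - 2), so C'(4) = 48.
Gradient descent moves in the -C' direction, i.e. s is decreasing.
The nearest critical point in that direction is s = 3, where C'' = 48 > 0 (a local minimum). The iterate converges there.

3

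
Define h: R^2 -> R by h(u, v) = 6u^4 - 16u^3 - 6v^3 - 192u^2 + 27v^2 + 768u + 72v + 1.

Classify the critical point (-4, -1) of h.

The mixed partial ∂²h/∂u∂v is 0, so the Hessian at any point is diag(h_uu, h_vv) = diag(24(3u^2 - 4u - 16), 18(-2v + 3)).
At (-4, -1): H = diag(1152, 90).
Both eigenvalues are positive, so H is positive definite: a local minimum.

local minimum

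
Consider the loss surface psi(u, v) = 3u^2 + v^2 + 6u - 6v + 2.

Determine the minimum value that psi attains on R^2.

-10

psi(u,v) separates as P(u) + Q(v) + 2, so its minimum is min P + min Q + 2.
P'(u) = 6u + 6 vanishes at u ∈ {-1}; Q'(v) = 2v - 6 vanishes at v ∈ {3}.
Local minima of P (where P''>0): P(-1)=-3. Local minima of Q: Q(3)=-9.
So the global minimum of psi is P(-1) + Q(3) + 2 = -3 − 9 + 2 = -10, attained at (-1, 3).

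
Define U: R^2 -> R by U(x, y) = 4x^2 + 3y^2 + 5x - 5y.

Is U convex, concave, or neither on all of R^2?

convex

U is quadratic, so its Hessian is the constant matrix H = [[8, 0], [0, 6]].
det(H) = 48, tr(H) = 14.
det(H) > 0 and tr(H) > 0, so H is positive definite everywhere: convex.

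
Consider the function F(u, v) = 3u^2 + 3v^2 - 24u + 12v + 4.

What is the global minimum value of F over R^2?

F(u,v) separates as P(u) + Q(v) + 4, so its minimum is min P + min Q + 4.
P'(u) = 6u - 24 vanishes at u ∈ {4}; Q'(v) = 6v + 12 vanishes at v ∈ {-2}.
Local minima of P (where P''>0): P(4)=-48. Local minima of Q: Q(-2)=-12.
So the global minimum of F is P(4) + Q(-2) + 4 = -48 − 12 + 4 = -56, attained at (4, -2).

-56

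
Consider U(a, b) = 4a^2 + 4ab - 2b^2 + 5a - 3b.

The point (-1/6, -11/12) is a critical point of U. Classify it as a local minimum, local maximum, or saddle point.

saddle point

The Hessian of U is constant: H = [[8, 4], [4, -4]].
det(H) = 8·(-4) − 4² = -48.
Since det(H) < 0, H is indefinite and the critical point is a saddle point.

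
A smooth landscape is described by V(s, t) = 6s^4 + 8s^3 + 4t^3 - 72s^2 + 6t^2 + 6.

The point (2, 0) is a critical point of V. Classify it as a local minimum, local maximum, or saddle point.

The mixed partial ∂²V/∂s∂t is 0, so the Hessian at any point is diag(V_ss, V_tt) = diag(24(3s^2 + 2s - 6), 12(2t + 1)).
At (2, 0): H = diag(240, 12).
Both eigenvalues are positive, so H is positive definite: a local minimum.

local minimum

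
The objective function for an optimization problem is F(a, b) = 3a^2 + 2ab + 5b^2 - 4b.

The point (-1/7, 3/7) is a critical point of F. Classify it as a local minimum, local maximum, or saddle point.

The Hessian of F is constant: H = [[6, 2], [2, 10]].
det(H) = 6·10 − 2² = 56.
det(H) > 0 and tr(H) = 16 > 0, so H is positive definite and the point is a local minimum.

local minimum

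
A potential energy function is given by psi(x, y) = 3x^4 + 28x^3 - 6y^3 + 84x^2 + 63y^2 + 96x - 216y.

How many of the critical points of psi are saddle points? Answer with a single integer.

3

psi separates as a function of x plus a function of y, so ∇psi=0 decouples.
∂psi/∂x = 12(x + 1)(x + 2)(x + 4) = 0 at x ∈ {-4, -2, -1}; ∂psi/∂y = -18(y - 4)(y - 3) = 0 at y ∈ {3, 4}.
The Hessian is diagonal: diag(psi_xx, psi_yy). Second derivatives: psi_xx(-4)=72, psi_xx(-2)=-24, psi_xx(-1)=36; psi_yy(3)=18, psi_yy(4)=-18.
Saddle points occur where the two diagonal entries have opposite signs: (-4, 4), (-2, 3), (-1, 4). Count: 3.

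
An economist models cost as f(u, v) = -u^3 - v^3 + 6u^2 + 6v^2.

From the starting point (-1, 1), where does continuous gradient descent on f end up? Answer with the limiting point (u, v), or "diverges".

(0, 0)

f is separable, so gradient descent decouples: u follows -∂f/∂u, v follows -∂f/∂v.
∂f/∂u = -3u(u - 4); at u=-1 this is -15, so u increases.
∂f/∂v = -3v(v - 4); at v=1 this is 9, so v decreases.
u converges to its nearest critical value 0 (a local min of the u-part); v converges to 0. The iterate converges to (0, 0).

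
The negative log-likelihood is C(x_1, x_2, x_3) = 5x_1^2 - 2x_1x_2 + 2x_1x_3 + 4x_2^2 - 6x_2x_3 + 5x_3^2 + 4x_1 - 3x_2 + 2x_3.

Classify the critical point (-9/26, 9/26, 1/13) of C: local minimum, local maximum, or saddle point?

local minimum

The Hessian is constant: H = [[10, -2, 2], [-2, 8, -6], [2, -6, 10]].
Leading principal minors: Δ₁ = 10, Δ₂ = 76, Δ₃ = 416.
All leading minors are positive, so H is positive definite: a local minimum.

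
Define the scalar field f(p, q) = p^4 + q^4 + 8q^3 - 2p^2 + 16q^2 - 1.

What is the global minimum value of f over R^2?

-2

f(p,q) separates as A(p) + B(q) − 1, so its minimum is min A + min B − 1.
A'(p) = 4p(p - 1)(p + 1) vanishes at p ∈ {-1, 0, 1}; B'(q) = 4q(q + 2)(q + 4) vanishes at q ∈ {-4, -2, 0}.
Local minima of A (where A''>0): A(-1)=-1, A(1)=-1. Local minima of B: B(-4)=0, B(0)=0.
So the global minimum of f is A(-1) + B(-4) − 1 = -1 + 0 − 1 = -2, attained at (-1, -4).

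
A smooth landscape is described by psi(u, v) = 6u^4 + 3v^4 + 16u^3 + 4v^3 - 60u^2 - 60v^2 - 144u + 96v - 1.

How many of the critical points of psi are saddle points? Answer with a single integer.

psi separates as a function of u plus a function of v, so ∇psi=0 decouples.
∂psi/∂u = 24(u - 2)(u + 1)(u + 3) = 0 at u ∈ {-3, -1, 2}; ∂psi/∂v = 12(v - 2)(v - 1)(v + 4) = 0 at v ∈ {-4, 1, 2}.
The Hessian is diagonal: diag(psi_uu, psi_vv). Second derivatives: psi_uu(-3)=240, psi_uu(-1)=-144, psi_uu(2)=360; psi_vv(-4)=360, psi_vv(1)=-60, psi_vv(2)=72.
Saddle points occur where the two diagonal entries have opposite signs: (-3, 1), (-1, -4), (-1, 2), (2, 1). Count: 4.

4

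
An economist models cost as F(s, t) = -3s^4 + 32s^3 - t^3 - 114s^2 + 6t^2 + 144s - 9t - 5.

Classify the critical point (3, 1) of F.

local minimum

The mixed partial ∂²F/∂s∂t is 0, so the Hessian at any point is diag(F_ss, F_tt) = diag(12(-3s^2 + 16s - 19), 6(-t + 2)).
At (3, 1): H = diag(24, 6).
Both eigenvalues are positive, so H is positive definite: a local minimum.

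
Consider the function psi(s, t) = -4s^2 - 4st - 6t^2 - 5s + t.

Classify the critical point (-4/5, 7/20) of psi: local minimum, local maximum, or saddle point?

The Hessian of psi is constant: H = [[-8, -4], [-4, -12]].
det(H) = (-8)·(-12) − (-4)² = 80.
det(H) > 0 and tr(H) = -20 < 0, so H is negative definite and the point is a local maximum.

local maximum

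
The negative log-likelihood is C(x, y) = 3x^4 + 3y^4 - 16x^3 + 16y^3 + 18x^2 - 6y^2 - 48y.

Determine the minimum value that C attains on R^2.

-187

C(x,y) separates as P(x) + Q(y), so its minimum is min P + min Q.
P'(x) = 12x(x - 3)(x - 1) vanishes at x ∈ {0, 1, 3}; Q'(y) = 12(y - 1)(y + 1)(y + 4) vanishes at y ∈ {-4, -1, 1}.
Local minima of P (where P''>0): P(0)=0, P(3)=-27. Local minima of Q: Q(-4)=-160, Q(1)=-35.
So the global minimum of C is P(3) + Q(-4) = -27 − 160 = -187, attained at (3, -4).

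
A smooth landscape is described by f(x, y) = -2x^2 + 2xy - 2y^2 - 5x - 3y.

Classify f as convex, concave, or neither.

f is quadratic, so its Hessian is the constant matrix H = [[-4, 2], [2, -4]].
det(H) = 12, tr(H) = -8.
det(H) > 0 and tr(H) < 0, so H is negative definite everywhere: concave.

concave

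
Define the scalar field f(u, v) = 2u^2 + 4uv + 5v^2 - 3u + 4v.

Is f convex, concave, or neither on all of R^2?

f is quadratic, so its Hessian is the constant matrix H = [[4, 4], [4, 10]].
det(H) = 24, tr(H) = 14.
det(H) > 0 and tr(H) > 0, so H is positive definite everywhere: convex.

convex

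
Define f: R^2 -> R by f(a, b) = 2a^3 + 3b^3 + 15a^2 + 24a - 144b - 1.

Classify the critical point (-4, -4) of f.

local maximum

The mixed partial ∂²f/∂a∂b is 0, so the Hessian at any point is diag(f_aa, f_bb) = diag(6(2a + 5), 18b).
At (-4, -4): H = diag(-18, -72).
Both eigenvalues are negative, so H is negative definite: a local maximum.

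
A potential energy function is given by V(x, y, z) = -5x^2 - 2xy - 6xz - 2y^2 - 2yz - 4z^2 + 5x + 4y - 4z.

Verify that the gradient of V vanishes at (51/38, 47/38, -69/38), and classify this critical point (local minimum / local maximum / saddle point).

∇V = (-10x - 2y - 6z + 5, -2x - 4y - 2z + 4, -6x - 2y - 8z - 4); substituting (51/38, 47/38, -69/38) gives ∇V = (0, 0, 0), so (51/38, 47/38, -69/38) is indeed a critical point.
The Hessian is constant: H = [[-10, -2, -6], [-2, -4, -2], [-6, -2, -8]].
Leading principal minors: Δ₁ = -10, Δ₂ = 36, Δ₃ = -152.
The minors alternate sign starting negative (−, +, −), so H is negative definite: a local maximum.

local maximum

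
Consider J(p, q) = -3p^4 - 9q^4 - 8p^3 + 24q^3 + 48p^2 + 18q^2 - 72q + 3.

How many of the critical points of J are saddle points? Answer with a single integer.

J separates as a function of p plus a function of q, so ∇J=0 decouples.
∂J/∂p = -12p(p - 2)(p + 4) = 0 at p ∈ {-4, 0, 2}; ∂J/∂q = -36(q - 2)(q - 1)(q + 1) = 0 at q ∈ {-1, 1, 2}.
The Hessian is diagonal: diag(J_pp, J_qq). Second derivatives: J_pp(-4)=-288, J_pp(0)=96, J_pp(2)=-144; J_qq(-1)=-216, J_qq(1)=72, J_qq(2)=-108.
Saddle points occur where the two diagonal entries have opposite signs: (-4, 1), (0, -1), (0, 2), (2, 1). Count: 4.

4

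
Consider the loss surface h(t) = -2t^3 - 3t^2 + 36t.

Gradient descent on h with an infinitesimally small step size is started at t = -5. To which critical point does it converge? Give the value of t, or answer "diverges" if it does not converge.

h'(t) = -6(t - 2)(t + 3), so h'(-5) = -84.
Gradient descent moves in the -h' direction, i.e. t is increasing.
The nearest critical point in that direction is t = -3, where h'' = 30 > 0 (a local minimum). The iterate converges there.

-3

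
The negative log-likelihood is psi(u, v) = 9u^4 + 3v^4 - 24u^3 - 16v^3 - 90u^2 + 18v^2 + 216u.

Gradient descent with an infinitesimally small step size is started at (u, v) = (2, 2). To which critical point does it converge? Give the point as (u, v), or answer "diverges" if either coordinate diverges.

psi is separable, so gradient descent decouples: u follows -∂psi/∂u, v follows -∂psi/∂v.
∂psi/∂u = 36(u - 3)(u - 1)(u + 2); at u=2 this is -144, so u increases.
∂psi/∂v = 12v(v - 3)(v - 1); at v=2 this is -24, so v increases.
u converges to its nearest critical value 3 (a local min of the u-part); v converges to 3. The iterate converges to (3, 3).

(3, 3)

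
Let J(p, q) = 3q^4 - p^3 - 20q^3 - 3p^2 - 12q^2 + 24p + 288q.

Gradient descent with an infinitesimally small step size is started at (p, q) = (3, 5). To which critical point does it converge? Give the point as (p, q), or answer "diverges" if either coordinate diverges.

J is separable, so gradient descent decouples: p follows -∂J/∂p, q follows -∂J/∂q.
∂J/∂p = -3(p - 2)(p + 4); at p=3 this is -21, so p increases.
∂J/∂q = 12(q - 4)(q - 3)(q + 2); at q=5 this is 168, so q decreases.
The p-coordinate has no critical point in that direction and runs off to infinity.

diverges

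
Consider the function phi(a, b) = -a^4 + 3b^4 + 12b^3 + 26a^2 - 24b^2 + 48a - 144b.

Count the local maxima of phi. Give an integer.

2

phi separates as a function of a plus a function of b, so ∇phi=0 decouples.
∂phi/∂a = -4(a - 4)(a + 1)(a + 3) = 0 at a ∈ {-3, -1, 4}; ∂phi/∂b = 12(b - 2)(b + 2)(b + 3) = 0 at b ∈ {-3, -2, 2}.
The Hessian is diagonal: diag(phi_aa, phi_bb). Second derivatives: phi_aa(-3)=-56, phi_aa(-1)=40, phi_aa(4)=-140; phi_bb(-3)=60, phi_bb(-2)=-48, phi_bb(2)=240.
Local maxima occur where both diagonal entries negative: (-3, -2), (4, -2). Count: 2.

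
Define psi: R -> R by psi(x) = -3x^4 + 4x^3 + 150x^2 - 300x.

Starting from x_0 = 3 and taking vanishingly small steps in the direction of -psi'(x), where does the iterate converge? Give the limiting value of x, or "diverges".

1

psi'(x) = -12(x - 5)(x - 1)(x + 5), so psi'(3) = 384.
Gradient descent moves in the -psi' direction, i.e. x is decreasing.
The nearest critical point in that direction is x = 1, where psi'' = 288 > 0 (a local minimum). The iterate converges there.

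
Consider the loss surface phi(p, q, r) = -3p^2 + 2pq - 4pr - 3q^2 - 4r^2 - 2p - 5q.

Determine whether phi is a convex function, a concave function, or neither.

concave

phi is quadratic, so its Hessian is the constant matrix H = [[-6, 2, -4], [2, -6, 0], [-4, 0, -8]].
Leading principal minors: -6, 32, -160.
Signs alternate −, +, − ⇒ H ≺ 0 ⇒ concave.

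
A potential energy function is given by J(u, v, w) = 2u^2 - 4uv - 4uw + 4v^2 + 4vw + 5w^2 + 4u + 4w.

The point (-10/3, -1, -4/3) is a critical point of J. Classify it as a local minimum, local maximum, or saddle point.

local minimum

The Hessian is constant: H = [[4, -4, -4], [-4, 8, 4], [-4, 4, 10]].
Leading principal minors: Δ₁ = 4, Δ₂ = 16, Δ₃ = 96.
All leading minors are positive, so H is positive definite: a local minimum.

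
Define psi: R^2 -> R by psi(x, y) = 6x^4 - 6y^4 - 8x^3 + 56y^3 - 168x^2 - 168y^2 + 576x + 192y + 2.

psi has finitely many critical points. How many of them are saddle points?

psi separates as a function of x plus a function of y, so ∇psi=0 decouples.
∂psi/∂x = 24(x - 3)(x - 2)(x + 4) = 0 at x ∈ {-4, 2, 3}; ∂psi/∂y = -24(y - 4)(y - 2)(y - 1) = 0 at y ∈ {1, 2, 4}.
The Hessian is diagonal: diag(psi_xx, psi_yy). Second derivatives: psi_xx(-4)=1008, psi_xx(2)=-144, psi_xx(3)=168; psi_yy(1)=-72, psi_yy(2)=48, psi_yy(4)=-144.
Saddle points occur where the two diagonal entries have opposite signs: (-4, 1), (-4, 4), (2, 2), (3, 1), (3, 4). Count: 5.

5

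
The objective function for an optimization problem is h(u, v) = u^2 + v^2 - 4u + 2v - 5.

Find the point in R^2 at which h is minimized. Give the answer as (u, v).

h(u,v) separates as P(u) + Q(v) − 5, so its minimum is min P + min Q − 5.
P'(u) = 2u - 4 vanishes at u ∈ {2}; Q'(v) = 2v + 2 vanishes at v ∈ {-1}.
Local minima of P (where P''>0): P(2)=-4. Local minima of Q: Q(-1)=-1.
So the global minimum of h is P(2) + Q(-1) − 5 = -4 − 1 − 5 = -10, attained at (2, -1).

(2, -1)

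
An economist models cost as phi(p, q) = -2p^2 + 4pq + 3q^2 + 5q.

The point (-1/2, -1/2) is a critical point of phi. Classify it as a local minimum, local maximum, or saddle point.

The Hessian of phi is constant: H = [[-4, 4], [4, 6]].
det(H) = (-4)·6 − 4² = -40.
Since det(H) < 0, H is indefinite and the critical point is a saddle point.

saddle point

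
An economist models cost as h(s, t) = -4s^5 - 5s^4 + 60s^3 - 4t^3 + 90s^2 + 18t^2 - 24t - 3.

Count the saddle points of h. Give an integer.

4

h separates as a function of s plus a function of t, so ∇h=0 decouples.
∂h/∂s = -20s(s - 3)(s + 1)(s + 3) = 0 at s ∈ {-3, -1, 0, 3}; ∂h/∂t = -12(t - 2)(t - 1) = 0 at t ∈ {1, 2}.
The Hessian is diagonal: diag(h_ss, h_tt). Second derivatives: h_ss(-3)=720, h_ss(-1)=-160, h_ss(0)=180, h_ss(3)=-1440; h_tt(1)=12, h_tt(2)=-12.
Saddle points occur where the two diagonal entries have opposite signs: (-3, 2), (-1, 1), (0, 2), (3, 1). Count: 4.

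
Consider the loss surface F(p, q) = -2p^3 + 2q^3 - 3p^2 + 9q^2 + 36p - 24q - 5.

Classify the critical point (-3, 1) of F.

local minimum

The mixed partial ∂²F/∂p∂q is 0, so the Hessian at any point is diag(F_pp, F_qq) = diag(-6(2p + 1), 6(2q + 3)).
At (-3, 1): H = diag(30, 30).
Both eigenvalues are positive, so H is positive definite: a local minimum.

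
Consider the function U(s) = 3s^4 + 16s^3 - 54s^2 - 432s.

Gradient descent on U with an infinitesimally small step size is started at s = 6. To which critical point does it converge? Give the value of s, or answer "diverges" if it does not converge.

U'(s) = 12(s - 3)(s + 3)(s + 4), so U'(6) = 3240.
Gradient descent moves in the -U' direction, i.e. s is decreasing.
The nearest critical point in that direction is s = 3, where U'' = 504 > 0 (a local minimum). The iterate converges there.

3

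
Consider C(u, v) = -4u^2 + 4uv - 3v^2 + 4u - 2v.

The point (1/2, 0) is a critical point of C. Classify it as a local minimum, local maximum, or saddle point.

local maximum

The Hessian of C is constant: H = [[-8, 4], [4, -6]].
det(H) = (-8)·(-6) − 4² = 32.
det(H) > 0 and tr(H) = -14 < 0, so H is negative definite and the point is a local maximum.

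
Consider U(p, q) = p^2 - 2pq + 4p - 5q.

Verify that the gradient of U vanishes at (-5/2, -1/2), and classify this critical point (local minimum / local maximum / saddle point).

∇U = (2p - 2q + 4, -2p - 5); substituting (-5/2, -1/2) gives ∇U = (0, 0), so (-5/2, -1/2) is indeed a critical point.
The Hessian of U is constant: H = [[2, -2], [-2, 0]].
det(H) = 2·0 − (-2)² = -4.
Since det(H) < 0, H is indefinite and the critical point is a saddle point.

saddle point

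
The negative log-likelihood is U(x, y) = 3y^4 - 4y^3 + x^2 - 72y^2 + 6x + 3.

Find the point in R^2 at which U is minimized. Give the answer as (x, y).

U(x,y) separates as P(x) + Q(y) + 3, so its minimum is min P + min Q + 3.
P'(x) = 2x + 6 vanishes at x ∈ {-3}; Q'(y) = 12y(y - 4)(y + 3) vanishes at y ∈ {-3, 0, 4}.
Local minima of P (where P''>0): P(-3)=-9. Local minima of Q: Q(-3)=-297, Q(4)=-640.
So the global minimum of U is P(-3) + Q(4) + 3 = -9 − 640 + 3 = -646, attained at (-3, 4).

(-3, 4)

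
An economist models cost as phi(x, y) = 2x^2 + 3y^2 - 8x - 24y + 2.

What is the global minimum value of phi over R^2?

phi(x,y) separates as P(x) + Q(y) + 2, so its minimum is min P + min Q + 2.
P'(x) = 4x - 8 vanishes at x ∈ {2}; Q'(y) = 6y - 24 vanishes at y ∈ {4}.
Local minima of P (where P''>0): P(2)=-8. Local minima of Q: Q(4)=-48.
So the global minimum of phi is P(2) + Q(4) + 2 = -8 − 48 + 2 = -54, attained at (2, 4).

-54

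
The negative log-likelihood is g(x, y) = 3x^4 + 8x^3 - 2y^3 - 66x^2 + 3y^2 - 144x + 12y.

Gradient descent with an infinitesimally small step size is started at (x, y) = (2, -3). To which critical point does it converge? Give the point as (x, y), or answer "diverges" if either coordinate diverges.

(3, -1)

g is separable, so gradient descent decouples: x follows -∂g/∂x, y follows -∂g/∂y.
∂g/∂x = 12(x - 3)(x + 1)(x + 4); at x=2 this is -216, so x increases.
∂g/∂y = -6(y - 2)(y + 1); at y=-3 this is -60, so y increases.
x converges to its nearest critical value 3 (a local min of the x-part); y converges to -1. The iterate converges to (3, -1).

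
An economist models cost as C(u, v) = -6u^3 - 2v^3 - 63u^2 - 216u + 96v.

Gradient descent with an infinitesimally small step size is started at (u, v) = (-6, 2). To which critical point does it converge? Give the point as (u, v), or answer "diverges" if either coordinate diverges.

(-4, -4)

C is separable, so gradient descent decouples: u follows -∂C/∂u, v follows -∂C/∂v.
∂C/∂u = -18(u + 3)(u + 4); at u=-6 this is -108, so u increases.
∂C/∂v = -6(v - 4)(v + 4); at v=2 this is 72, so v decreases.
u converges to its nearest critical value -4 (a local min of the u-part); v converges to -4. The iterate converges to (-4, -4).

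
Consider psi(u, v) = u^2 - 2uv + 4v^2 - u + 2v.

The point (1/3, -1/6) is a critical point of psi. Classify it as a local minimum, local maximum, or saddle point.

local minimum

The Hessian of psi is constant: H = [[2, -2], [-2, 8]].
det(H) = 2·8 − (-2)² = 12.
det(H) > 0 and tr(H) = 10 > 0, so H is positive definite and the point is a local minimum.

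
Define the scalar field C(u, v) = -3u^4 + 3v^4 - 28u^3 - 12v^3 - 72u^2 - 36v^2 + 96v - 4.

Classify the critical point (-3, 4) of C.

The mixed partial ∂²C/∂u∂v is 0, so the Hessian at any point is diag(C_uu, C_vv) = diag(-12(3u^2 + 14u + 12), 36(v^2 - 2v - 2)).
At (-3, 4): H = diag(36, 216).
Both eigenvalues are positive, so H is positive definite: a local minimum.

local minimum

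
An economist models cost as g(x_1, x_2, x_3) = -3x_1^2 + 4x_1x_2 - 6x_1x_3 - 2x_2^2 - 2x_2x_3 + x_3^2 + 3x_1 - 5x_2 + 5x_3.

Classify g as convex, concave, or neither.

neither

g is quadratic, so its Hessian is the constant matrix H = [[-6, 4, -6], [4, -4, -2], [-6, -2, 2]].
Leading principal minors: -6, 8, 280.
Neither pattern holds ⇒ H is indefinite ⇒ neither convex nor concave.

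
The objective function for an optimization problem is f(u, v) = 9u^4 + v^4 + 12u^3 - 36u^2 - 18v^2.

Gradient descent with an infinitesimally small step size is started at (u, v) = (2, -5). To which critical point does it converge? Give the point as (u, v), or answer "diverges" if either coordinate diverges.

(1, -3)

f is separable, so gradient descent decouples: u follows -∂f/∂u, v follows -∂f/∂v.
∂f/∂u = 36u(u - 1)(u + 2); at u=2 this is 288, so u decreases.
∂f/∂v = 4v(v - 3)(v + 3); at v=-5 this is -320, so v increases.
u converges to its nearest critical value 1 (a local min of the u-part); v converges to -3. The iterate converges to (1, -3).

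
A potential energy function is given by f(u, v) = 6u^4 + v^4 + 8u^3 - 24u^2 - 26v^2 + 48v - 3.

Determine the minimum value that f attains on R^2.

-419

f(u,v) separates as P(u) + Q(v) − 3, so its minimum is min P + min Q − 3.
P'(u) = 24u(u - 1)(u + 2) vanishes at u ∈ {-2, 0, 1}; Q'(v) = 4(v - 3)(v - 1)(v + 4) vanishes at v ∈ {-4, 1, 3}.
Local minima of P (where P''>0): P(-2)=-64, P(1)=-10. Local minima of Q: Q(-4)=-352, Q(3)=-9.
So the global minimum of f is P(-2) + Q(-4) − 3 = -64 − 352 − 3 = -419, attained at (-2, -4).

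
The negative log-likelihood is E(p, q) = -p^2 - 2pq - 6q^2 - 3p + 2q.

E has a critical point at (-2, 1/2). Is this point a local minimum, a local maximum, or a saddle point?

local maximum

The Hessian of E is constant: H = [[-2, -2], [-2, -12]].
det(H) = (-2)·(-12) − (-2)² = 20.
det(H) > 0 and tr(H) = -14 < 0, so H is negative definite and the point is a local maximum.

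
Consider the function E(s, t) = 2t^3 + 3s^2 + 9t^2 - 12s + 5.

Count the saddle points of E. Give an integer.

1

E separates as a function of s plus a function of t, so ∇E=0 decouples.
∂E/∂s = 6(s - 2) = 0 at s ∈ {2}; ∂E/∂t = 6t(t + 3) = 0 at t ∈ {-3, 0}.
The Hessian is diagonal: diag(E_ss, E_tt). Second derivatives: E_ss(2)=6; E_tt(-3)=-18, E_tt(0)=18.
Saddle points occur where the two diagonal entries have opposite signs: (2, -3). Count: 1.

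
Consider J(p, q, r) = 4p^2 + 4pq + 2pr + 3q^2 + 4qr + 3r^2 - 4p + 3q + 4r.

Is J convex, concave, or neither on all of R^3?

J is quadratic, so its Hessian is the constant matrix H = [[8, 4, 2], [4, 6, 4], [2, 4, 6]].
Leading principal minors: 8, 32, 104.
All positive ⇒ H ≻ 0 ⇒ convex.

convex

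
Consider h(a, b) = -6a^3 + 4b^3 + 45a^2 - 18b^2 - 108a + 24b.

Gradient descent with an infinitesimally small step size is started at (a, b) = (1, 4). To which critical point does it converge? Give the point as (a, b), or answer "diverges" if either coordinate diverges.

(2, 2)

h is separable, so gradient descent decouples: a follows -∂h/∂a, b follows -∂h/∂b.
∂h/∂a = -18(a - 3)(a - 2); at a=1 this is -36, so a increases.
∂h/∂b = 12(b - 2)(b - 1); at b=4 this is 72, so b decreases.
a converges to its nearest critical value 2 (a local min of the a-part); b converges to 2. The iterate converges to (2, 2).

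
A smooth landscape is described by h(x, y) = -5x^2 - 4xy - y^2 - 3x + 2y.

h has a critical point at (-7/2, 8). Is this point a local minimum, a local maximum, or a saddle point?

local maximum

The Hessian of h is constant: H = [[-10, -4], [-4, -2]].
det(H) = (-10)·(-2) − (-4)² = 4.
det(H) > 0 and tr(H) = -12 < 0, so H is negative definite and the point is a local maximum.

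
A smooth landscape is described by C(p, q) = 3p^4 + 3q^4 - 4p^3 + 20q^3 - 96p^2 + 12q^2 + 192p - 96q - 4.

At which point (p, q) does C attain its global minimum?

(-4, 1)

C(p,q) separates as A(p) + B(q) − 4, so its minimum is min A + min B − 4.
A'(p) = 12(p - 4)(p - 1)(p + 4) vanishes at p ∈ {-4, 1, 4}; B'(q) = 12(q - 1)(q + 2)(q + 4) vanishes at q ∈ {-4, -2, 1}.
Local minima of A (where A''>0): A(-4)=-1280, A(4)=-256. Local minima of B: B(-4)=64, B(1)=-61.
So the global minimum of C is A(-4) + B(1) − 4 = -1280 − 61 − 4 = -1345, attained at (-4, 1).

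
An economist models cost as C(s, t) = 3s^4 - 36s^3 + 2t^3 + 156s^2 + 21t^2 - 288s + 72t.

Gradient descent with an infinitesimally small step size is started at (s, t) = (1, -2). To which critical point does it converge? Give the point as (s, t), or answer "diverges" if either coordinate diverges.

C is separable, so gradient descent decouples: s follows -∂C/∂s, t follows -∂C/∂t.
∂C/∂s = 12(s - 4)(s - 3)(s - 2); at s=1 this is -72, so s increases.
∂C/∂t = 6(t + 3)(t + 4); at t=-2 this is 12, so t decreases.
s converges to its nearest critical value 2 (a local min of the s-part); t converges to -3. The iterate converges to (2, -3).

(2, -3)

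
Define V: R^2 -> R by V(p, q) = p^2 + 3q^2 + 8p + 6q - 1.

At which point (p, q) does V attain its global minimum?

(-4, -1)

V(p,q) separates as A(p) + B(q) − 1, so its minimum is min A + min B − 1.
A'(p) = 2p + 8 vanishes at p ∈ {-4}; B'(q) = 6q + 6 vanishes at q ∈ {-1}.
Local minima of A (where A''>0): A(-4)=-16. Local minima of B: B(-1)=-3.
So the global minimum of V is A(-4) + B(-1) − 1 = -16 − 3 − 1 = -20, attained at (-4, -1).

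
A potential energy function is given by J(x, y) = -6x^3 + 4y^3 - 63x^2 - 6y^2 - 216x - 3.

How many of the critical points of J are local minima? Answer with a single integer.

J separates as a function of x plus a function of y, so ∇J=0 decouples.
∂J/∂x = -18(x + 3)(x + 4) = 0 at x ∈ {-4, -3}; ∂J/∂y = 12y(y - 1) = 0 at y ∈ {0, 1}.
The Hessian is diagonal: diag(J_xx, J_yy). Second derivatives: J_xx(-4)=18, J_xx(-3)=-18; J_yy(0)=-12, J_yy(1)=12.
Local minima occur where both diagonal entries positive: (-4, 1). Count: 1.

1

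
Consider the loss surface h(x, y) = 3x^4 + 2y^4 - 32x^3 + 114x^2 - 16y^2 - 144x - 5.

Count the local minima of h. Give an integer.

h separates as a function of x plus a function of y, so ∇h=0 decouples.
∂h/∂x = 12(x - 4)(x - 3)(x - 1) = 0 at x ∈ {1, 3, 4}; ∂h/∂y = 8y(y - 2)(y + 2) = 0 at y ∈ {-2, 0, 2}.
The Hessian is diagonal: diag(h_xx, h_yy). Second derivatives: h_xx(1)=72, h_xx(3)=-24, h_xx(4)=36; h_yy(-2)=64, h_yy(0)=-32, h_yy(2)=64.
Local minima occur where both diagonal entries positive: (1, -2), (1, 2), (4, -2), (4, 2). Count: 4.

4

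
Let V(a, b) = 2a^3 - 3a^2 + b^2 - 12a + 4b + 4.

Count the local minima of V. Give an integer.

1

V separates as a function of a plus a function of b, so ∇V=0 decouples.
∂V/∂a = 6(a - 2)(a + 1) = 0 at a ∈ {-1, 2}; ∂V/∂b = 2(b + 2) = 0 at b ∈ {-2}.
The Hessian is diagonal: diag(V_aa, V_bb). Second derivatives: V_aa(-1)=-18, V_aa(2)=18; V_bb(-2)=2.
Local minima occur where both diagonal entries positive: (2, -2). Count: 1.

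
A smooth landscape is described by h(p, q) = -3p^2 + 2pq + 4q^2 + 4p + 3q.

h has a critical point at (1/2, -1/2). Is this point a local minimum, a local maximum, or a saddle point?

saddle point

The Hessian of h is constant: H = [[-6, 2], [2, 8]].
det(H) = (-6)·8 − 2² = -52.
Since det(H) < 0, H is indefinite and the critical point is a saddle point.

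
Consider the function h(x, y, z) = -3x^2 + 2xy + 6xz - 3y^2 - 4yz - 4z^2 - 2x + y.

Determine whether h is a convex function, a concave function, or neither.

h is quadratic, so its Hessian is the constant matrix H = [[-6, 2, 6], [2, -6, -4], [6, -4, -8]].
Leading principal minors: -6, 32, -40.
Signs alternate −, +, − ⇒ H ≺ 0 ⇒ concave.

concave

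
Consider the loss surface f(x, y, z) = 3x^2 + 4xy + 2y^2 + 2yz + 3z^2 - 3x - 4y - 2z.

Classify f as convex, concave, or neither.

f is quadratic, so its Hessian is the constant matrix H = [[6, 4, 0], [4, 4, 2], [0, 2, 6]].
Leading principal minors: 6, 8, 24.
All positive ⇒ H ≻ 0 ⇒ convex.

convex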